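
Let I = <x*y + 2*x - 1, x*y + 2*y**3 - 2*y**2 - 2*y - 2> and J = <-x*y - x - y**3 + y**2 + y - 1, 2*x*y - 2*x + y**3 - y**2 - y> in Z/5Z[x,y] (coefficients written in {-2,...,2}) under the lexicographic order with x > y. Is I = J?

Yes, the ideals are equal.

Since reduced Gröbner bases are canonical representatives of ideals under a given ordering, it suffices to compute and compare them.
Buchberger on the first generating set:
f_1 = x*y + 2*x - 1, LT = x*y.
f_2 = x*y + 2*y**3 - 2*y**2 - 2*y - 2, LT = x*y.

S(f_1,f_2): lcm = x*y. S = 2*x - 2*y**3 + 2*y**2 + 2*y + 1.
  reduce S modulo (f_1, f_2):
  remainder 2*x - 2*y**3 + 2*y**2 + 2*y + 1 ≠ 0; add g_3 = 2*x - 2*y**3 + 2*y**2 + 2*y + 1 to the basis.

S(f_1,g_3): lcm = x*y. S = 2*x + y**4 - y**3 - y**2 + 2*y - 1.
  reduce S modulo (f_1, f_2, g_3):
  remainder y**4 + y**3 + 2*y**2 - 2 ≠ 0; add g_4 = y**4 + y**3 + 2*y**2 - 2 to the basis.

The other S-polynomials (S(f_2,g_3), S(f_1,g_4), S(f_2,g_4), S(g_3,g_4)) all reduce to 0 modulo the current basis, so we have a Gröbner basis.
Inter-reduce: drop elements whose leading term is divisible by another's, tail-reduce, and make monic.
Reduced Gröbner basis: {x - y**3 + y**2 + y - 2, y**4 + y**3 + 2*y**2 - 2}.

Buchberger on the second generating set:
h_1 = -x*y - x - y**3 + y**2 + y - 1, LT = x*y.
h_2 = 2*x*y - 2*x + y**3 - y**2 - y, LT = x*y.

S(h_1,h_2): lcm = x*y. S = 2*x - 2*y**3 + 2*y**2 + 2*y + 1.
  reduce S modulo (h_1, h_2):
  remainder 2*x - 2*y**3 + 2*y**2 + 2*y + 1 ≠ 0; add k_3 = 2*x - 2*y**3 + 2*y**2 + 2*y + 1 to the basis.

S(h_1,k_3): lcm = x*y. S = x + y**4 - 2*y**2 + y + 1.
  reduce S modulo (h_1, h_2, k_3):
  remainder y**4 + y**3 + 2*y**2 - 2 ≠ 0; add k_4 = y**4 + y**3 + 2*y**2 - 2 to the basis.

The other S-polynomials (S(h_2,k_3), S(h_1,k_4), S(h_2,k_4), S(k_3,k_4)) all reduce to 0 modulo the current basis, so we have a Gröbner basis.
Inter-reduce: drop elements whose leading term is divisible by another's, tail-reduce, and make monic.
Reduced Gröbner basis: {x - y**3 + y**2 + y - 2, y**4 + y**3 + 2*y**2 - 2}.

These coincide, so the ideals are equal.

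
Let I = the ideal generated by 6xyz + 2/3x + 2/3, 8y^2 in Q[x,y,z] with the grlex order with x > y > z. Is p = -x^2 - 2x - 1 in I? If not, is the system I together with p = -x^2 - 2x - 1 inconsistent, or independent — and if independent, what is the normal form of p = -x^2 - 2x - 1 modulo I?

-x^2 - 2x - 1 lies in I (it reduces to 0).

First compute the reduced Gröbner basis of I by Buchberger's algorithm.
f_1 = 6xyz + 2/3x + 2/3, LT = xyz.
f_2 = 8y^2, LT = y^2.

S(f_1,f_2): lcm = xy^2z. S = 1/9xy + 1/9y.
  leading term xy: no divisor's leading term divides it; move 1/9xy to the remainder.
  leading term y: no divisor's leading term divides it; move 1/9y to the remainder.
  remainder 1/9xy + 1/9y ≠ 0; add h_3 = 1/9xy + 1/9y to the basis.

S(f_1,h_3): lcm = xyz. S = -yz + 1/9x + 1/9.
  leading term yz: no divisor's leading term divides it; move -yz to the remainder.
  leading term x: no divisor's leading term divides it; move 1/9x to the remainder.
  leading term 1: no divisor's leading term divides it; move 1/9 to the remainder.
  remainder -yz + 1/9x + 1/9 ≠ 0; add h_4 = -yz + 1/9x + 1/9 to the basis.

S(f_2,h_3): lcm = xy^2. S = -y^2.
  leading term y^2: subtract (-1/8)·f_2 from -y^2 → 0
  remainder 0.

S(f_1,h_4): lcm = xyz. S = 1/9x^2 + 2/9x + 1/9.
  leading term x^2: no divisor's leading term divides it; move 1/9x^2 to the remainder.
  leading term x: no divisor's leading term divides it; move 2/9x to the remainder.
  leading term 1: no divisor's leading term divides it; move 1/9 to the remainder.
  remainder 1/9x^2 + 2/9x + 1/9 ≠ 0; add h_5 = 1/9x^2 + 2/9x + 1/9 to the basis.

S(f_2,h_4): lcm = y^2z. S = 1/9xy + 1/9y.
  leading term xy: subtract (1)·h_3 from 1/9xy + 1/9y → 0
  remainder 0.

S(h_3,h_4): lcm = xyz. S = 1/9x^2 + yz + 1/9x.
  leading term x^2: subtract (1)·h_5 from 1/9x^2 + yz + 1/9x → yz - 1/9x - 1/9
  leading term yz: subtract (-1)·h_4 from yz - 1/9x - 1/9 → 0
  remainder 0.

S(f_1,h_5): lcm = x^2yz. S = -2xyz + 1/9x^2 - yz + 1/9x.
  leading term xyz: subtract (-1/3)·f_1 from -2xyz + 1/9x^2 - yz + 1/9x → 1/9x^2 - yz + 1/3x + 2/9
  leading term x^2: subtract (1)·h_5 from 1/9x^2 - yz + 1/3x + 2/9 → -yz + 1/9x + 1/9
  leading term yz: subtract (1)·h_4 from -yz + 1/9x + 1/9 → 0
  remainder 0.

S(f_2,h_5): leading monomials are coprime, so the S-polynomial reduces to 0 (Buchberger's first criterion).
S(h_3,h_5): lcm = x^2y. S = -xy - y.
  leading term xy: subtract (-9)·h_3 from -xy - y → 0
  remainder 0.

S(h_4,h_5): leading monomials are coprime, so the S-polynomial reduces to 0 (Buchberger's first criterion).
Every S-polynomial of the final basis reduces to 0, so we have a Gröbner basis.
Inter-reduce: drop elements whose leading term is divisible by another's, tail-reduce, and make monic.
Reduced Gröbner basis: {x^2 + 2x + 1, xy + y, y^2, yz - 1/9x - 1/9}.
Label its elements g_1 = x^2 + 2x + 1, g_2 = xy + y, g_3 = y^2, g_4 = yz - 1/9x - 1/9.

Reduce p = -x^2 - 2x - 1 modulo G:
  leading term x^2: subtract (-1)·g_1 from -x^2 - 2x - 1 → 0
  normal form = 0.
Since the normal form is 0, p ∈ I.

The remainder on division by a Gröbner basis is unique — it is the normal form.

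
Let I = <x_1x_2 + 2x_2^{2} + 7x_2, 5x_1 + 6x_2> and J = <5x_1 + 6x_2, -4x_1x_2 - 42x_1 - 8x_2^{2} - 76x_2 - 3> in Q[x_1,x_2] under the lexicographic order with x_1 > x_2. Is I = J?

No, the ideals differ.

Equality of ideals is decidable: compute both reduced Gröbner bases (unique for the ordering) and check whether they agree.
Buchberger on the first generating set:
f_1 = x_1x_2 + 2x_2^{2} + 7x_2, LT = x_1x_2.
f_2 = 5x_1 + 6x_2, LT = x_1.

S(f_1,f_2): lcm = x_1x_2. S = \tfrac{4}{5}x_2^{2} + 7x_2.
  leading term x_2^{2}: no divisor's leading term divides it; move \tfrac{4}{5}x_2^{2} to the remainder.
  leading term x_2: no divisor's leading term divides it; move 7x_2 to the remainder.
  remainder \tfrac{4}{5}x_2^{2} + 7x_2 ≠ 0; add g_3 = \tfrac{4}{5}x_2^{2} + 7x_2 to the basis.

The other S-polynomials (S(f_1,g_3), S(f_2,g_3)) all reduce to 0 modulo the current basis, so we have a Gröbner basis.
Inter-reduce: drop elements whose leading term is divisible by another's, tail-reduce, and make monic.
Reduced Gröbner basis: {x_1 + \tfrac{6}{5}x_2, x_2^{2} + \tfrac{35}{4}x_2}.

Buchberger on the second generating set:
h_1 = 5x_1 + 6x_2, LT = x_1.
h_2 = -4x_1x_2 - 42x_1 - 8x_2^{2} - 76x_2 - 3, LT = x_1x_2.

S(h_1,h_2): lcm = x_1x_2. S = -\tfrac{21}{2}x_1 - \tfrac{4}{5}x_2^{2} - 19x_2 - \tfrac{3}{4}.
  leading term x_1: subtract (-\tfrac{21}{10})·h_1 from -\tfrac{21}{2}x_1 - \tfrac{4}{5}x_2^{2} - 19x_2 - \tfrac{3}{4} → -\tfrac{4}{5}x_2^{2} - \tfrac{32}{5}x_2 - \tfrac{3}{4}
  leading term x_2^{2}: no divisor's leading term divides it; move -\tfrac{4}{5}x_2^{2} to the remainder.
  leading term x_2: no divisor's leading term divides it; move -\tfrac{32}{5}x_2 to the remainder.
  leading term 1: no divisor's leading term divides it; move -\tfrac{3}{4} to the remainder.
  remainder -\tfrac{4}{5}x_2^{2} - \tfrac{32}{5}x_2 - \tfrac{3}{4} ≠ 0; add k_3 = -\tfrac{4}{5}x_2^{2} - \tfrac{32}{5}x_2 - \tfrac{3}{4} to the basis.

The other S-polynomials (S(h_1,k_3), S(h_2,k_3)) all reduce to 0 modulo the current basis, so we have a Gröbner basis.
Inter-reduce: drop elements whose leading term is divisible by another's, tail-reduce, and make monic.
Reduced Gröbner basis: {x_1 + \tfrac{6}{5}x_2, x_2^{2} + 8x_2 + \tfrac{15}{16}}.

Since the reduced bases disagree, the two ideals are not the same.
The same test decides containment: I ⊆ J iff every generator of I reduces to 0 modulo a Gröbner basis of J.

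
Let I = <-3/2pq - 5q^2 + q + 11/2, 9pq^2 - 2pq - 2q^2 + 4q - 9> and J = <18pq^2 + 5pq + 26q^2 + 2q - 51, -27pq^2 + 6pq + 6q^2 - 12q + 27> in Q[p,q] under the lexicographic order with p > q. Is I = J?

Yes, the ideals are equal.

Equality of ideals is decidable: compute both reduced Gröbner bases (unique for the ordering) and check whether they agree.
Buchberger on the first generating set:
f_1 = -3/2pq - 5q^2 + q + 11/2, LT = pq.
f_2 = 9pq^2 - 2pq - 2q^2 + 4q - 9, LT = pq^2.

S(f_1,f_2): lcm = pq^2. S = 2/9pq + 10/3q^3 - 4/9q^2 - 37/9q + 1.
  reduce S modulo (f_1, f_2):
  remainder 10/3q^3 - 32/27q^2 - 107/27q + 49/27 ≠ 0; add g_3 = 10/3q^3 - 32/27q^2 - 107/27q + 49/27 to the basis.

S(f_1,g_3): lcm = pq^3. S = 16/45pq^2 + 107/90pq - 49/90p + 10/3q^4 - 2/3q^3 - 11/3q^2.
  reduce S modulo (f_1, f_2, g_3):
  remainder -49/90p - 11/3q^2 - 23/45q + 85/18 ≠ 0; add g_4 = -49/90p - 11/3q^2 - 23/45q + 85/18 to the basis.

The other S-polynomials (S(f_2,g_3), S(f_1,g_4), S(f_2,g_4), S(g_3,g_4)) all reduce to 0 modulo the current basis, so we have a Gröbner basis.
Inter-reduce: drop elements whose leading term is divisible by another's, tail-reduce, and make monic.
Reduced Gröbner basis: {p + 330/49q^2 + 46/49q - 425/49, q^3 - 16/45q^2 - 107/90q + 49/90}.

Buchberger on the second generating set:
h_1 = 18pq^2 + 5pq + 26q^2 + 2q - 51, LT = pq^2.
h_2 = -27pq^2 + 6pq + 6q^2 - 12q + 27, LT = pq^2.

S(h_1,h_2): lcm = pq^2. S = 1/2pq + 5/3q^2 - 1/3q - 11/6.
  reduce S modulo (h_1, h_2):
  remainder 1/2pq + 5/3q^2 - 1/3q - 11/6 ≠ 0; add k_3 = 1/2pq + 5/3q^2 - 1/3q - 11/6 to the basis.

S(h_1,k_3): lcm = pq^2. S = 5/18pq - 10/3q^3 + 19/9q^2 + 34/9q - 17/6.
  reduce S modulo (h_1, h_2, k_3):
  remainder -10/3q^3 + 32/27q^2 + 107/27q - 49/27 ≠ 0; add k_4 = -10/3q^3 + 32/27q^2 + 107/27q - 49/27 to the basis.

S(h_1,k_4): lcm = pq^3. S = 19/30pq^2 + 107/90pq - 49/90p + 13/9q^3 + 1/9q^2 - 17/6q.
  reduce S modulo (h_1, h_2, k_3, k_4):
  remainder -49/90p - 11/3q^2 - 23/45q + 85/18 ≠ 0; add k_5 = -49/90p - 11/3q^2 - 23/45q + 85/18 to the basis.

The other S-polynomials (S(h_2,k_3), S(h_2,k_4), S(k_3,k_4), S(h_1,k_5), S(h_2,k_5), S(k_3,k_5), S(k_4,k_5)) all reduce to 0 modulo the current basis, so we have a Gröbner basis.
Inter-reduce: drop elements whose leading term is divisible by another's, tail-reduce, and make monic.
Reduced Gröbner basis: {p + 330/49q^2 + 46/49q - 425/49, q^3 - 16/45q^2 - 107/90q + 49/90}.

These coincide, so the ideals are equal.
The same test decides containment: I ⊆ J iff every generator of I reduces to 0 modulo a Gröbner basis of J.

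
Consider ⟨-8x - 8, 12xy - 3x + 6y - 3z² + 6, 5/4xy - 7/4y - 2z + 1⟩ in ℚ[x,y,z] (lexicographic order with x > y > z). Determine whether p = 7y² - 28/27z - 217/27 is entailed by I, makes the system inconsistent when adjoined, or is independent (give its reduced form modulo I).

7y² - 28/27z - 217/27 lies in I (it reduces to 0).

First compute the reduced Gröbner basis of I by Buchberger's algorithm.
f_1 = -8x - 8, LT = x.
f_2 = 12xy - 3x + 6y - 3z² + 6, LT = xy.
f_3 = 5/4xy - 7/4y - 2z + 1, LT = xy.

S(f_1,f_2): lcm = xy. S = ¼x + ½y + ¼z² - ½.
  leading term x: subtract (-1/32)·f_1 from ¼x + ½y + ¼z² - ½ → ½y + ¼z² - ¾
  leading term y: no divisor's leading term divides it; move ½y to the remainder.
  leading term z²: no divisor's leading term divides it; move ¼z² to the remainder.
  leading term 1: no divisor's leading term divides it; move -¾ to the remainder.
  remainder ½y + ¼z² - ¾ ≠ 0; add h_4 = ½y + ¼z² - ¾ to the basis.

S(f_1,f_3): lcm = xy. S = 12/5y + 8/5z - ⅘.
  leading term y: subtract (24/5)·h_4 from 12/5y + 8/5z - ⅘ → -6/5z² + 8/5z + 14/5
  leading term z²: no divisor's leading term divides it; move -6/5z² to the remainder.
  leading term z: no divisor's leading term divides it; move 8/5z to the remainder.
  leading term 1: no divisor's leading term divides it; move 14/5 to the remainder.
  remainder -6/5z² + 8/5z + 14/5 ≠ 0; add h_5 = -6/5z² + 8/5z + 14/5 to the basis.

The other S-polynomials (S(f_2,f_3), S(f_1,h_4), S(f_2,h_4), S(f_3,h_4), S(f_1,h_5), S(f_2,h_5), S(f_3,h_5), S(h_4,h_5)) all reduce to 0 modulo the current basis, so we have a Gröbner basis.
Inter-reduce: drop elements whose leading term is divisible by another's, tail-reduce, and make monic.
Reduced Gröbner basis: {x + 1, y + ⅔z - ⅓, z² - 4/3z - 7/3}.
Label its elements g_1 = x + 1, g_2 = y + ⅔z - ⅓, g_3 = z² - 4/3z - 7/3.

Reduce p = 7y² - 28/27z - 217/27 modulo G:
  leading term y²: subtract (7y)·g_2 from 7y² - 28/27z - 217/27 → -14/3yz + 7/3y - 28/27z - 217/27
  leading term yz: subtract (-14/3z)·g_2 from -14/3yz + 7/3y - 28/27z - 217/27 → 7/3y + 28/9z² - 70/27z - 217/27
  leading term y: subtract (7/3)·g_2 from 7/3y + 28/9z² - 70/27z - 217/27 → 28/9z² - 112/27z - 196/27
  leading term z²: subtract (28/9)·g_3 from 28/9z² - 112/27z - 196/27 → 0
  normal form = 0.
Since the normal form is 0, p ∈ I.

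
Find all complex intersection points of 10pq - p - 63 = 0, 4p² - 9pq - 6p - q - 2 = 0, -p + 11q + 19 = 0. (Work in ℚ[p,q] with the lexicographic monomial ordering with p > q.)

Compute a lex Gröbner basis by Buchberger's algorithm.
f_1 = 10pq - p - 63, LT = pq.
f_2 = 4p² - 9pq - 6p - q - 2, LT = p².
f_3 = -p + 11q + 19, LT = p.

S(f_1,f_2): lcm = p²q. S = -1/10p² + 9/4pq² + 3/2pq - 63/10p + ¼q² + ½q.
  reduce S modulo (f_1, f_2, f_3):
  remainder ¼q² - 1093/20q - 1103/10 ≠ 0; add h_4 = ¼q² - 1093/20q - 1103/10 to the basis.

S(f_1,f_3): lcm = pq. S = -1/10p + 11q² + 19q - 63/10.
  reduce S modulo (f_1, f_2, f_3, h_4):
  remainder 4845/2q + 4845 ≠ 0; add h_5 = 4845/2q + 4845 to the basis.

The other S-polynomials (S(f_2,f_3), S(f_1,h_4), S(f_2,h_4), S(f_3,h_4), S(f_1,h_5), S(f_2,h_5), S(f_3,h_5), S(h_4,h_5)) all reduce to 0 modulo the current basis, so we have a Gröbner basis.
Inter-reduce: drop elements whose leading term is divisible by another's, tail-reduce, and make monic.
Reduced Gröbner basis: {p + 3, q + 2}.

A lex Gröbner basis eliminates variables successively. Here q + 2 depends only on q, with roots {-2}; lifting each root through the earlier basis elements recovers the full solutions.
  q = -2: the earlier basis element becomes p + 3 = 0, giving p = -3 — point (-3, -2).

{(-3, -2)}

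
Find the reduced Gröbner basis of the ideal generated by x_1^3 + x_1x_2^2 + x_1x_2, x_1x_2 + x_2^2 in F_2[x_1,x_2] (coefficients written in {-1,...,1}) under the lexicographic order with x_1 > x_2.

G = {x_1^3 + x_2^2, x_1x_2 + x_2^2, x_2^3}

f_1 = x_1^3 + x_1x_2^2 + x_1x_2, LT = x_1^3.
f_2 = x_1x_2 + x_2^2, LT = x_1x_2.

S(f_1,f_2): lcm = x_1^3x_2. S = x_1^2x_2^2 + x_1x_2^3 + x_1x_2^2.
  leading term x_1^2x_2^2: subtract (x_1x_2)·f_2 from x_1^2x_2^2 + x_1x_2^3 + x_1x_2^2 → x_1x_2^2
  leading term x_1x_2^2: subtract (x_2)·f_2 from x_1x_2^2 → x_2^3
  leading term x_2^3: no divisor's leading term divides it; move x_2^3 to the remainder.
  remainder x_2^3 ≠ 0; add g_3 = x_2^3 to the basis.

The other S-polynomials (S(f_1,g_3), S(f_2,g_3)) all reduce to 0 modulo the current basis, so we have a Gröbner basis.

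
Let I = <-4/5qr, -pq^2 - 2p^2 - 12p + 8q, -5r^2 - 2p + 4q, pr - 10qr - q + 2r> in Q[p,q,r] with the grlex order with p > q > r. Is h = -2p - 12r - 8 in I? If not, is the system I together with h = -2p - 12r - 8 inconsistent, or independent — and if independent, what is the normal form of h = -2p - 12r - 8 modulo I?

First compute the reduced Gröbner basis of I by Buchberger's algorithm.
f_1 = -4/5qr, LT = qr.
f_2 = -pq^2 - 2p^2 - 12p + 8q, LT = pq^2.
f_3 = -5r^2 - 2p + 4q, LT = r^2.
f_4 = pr - 10qr - q + 2r, LT = pr.

S(f_1,f_2): lcm = pq^2r. S = -2p^2r - 12pr + 8qr.
  reduce S modulo (f_1, f_2, f_3, f_4):
  remainder -2pq - 8q + 16r ≠ 0; add k_5 = -2pq - 8q + 16r to the basis.

S(f_1,f_3): lcm = qr^2. S = -2/5pq + 4/5q^2.
  reduce S modulo (f_1, f_2, f_3, f_4, k_5):
  remainder 4/5q^2 + 8/5q - 16/5r ≠ 0; add k_6 = 4/5q^2 + 8/5q - 16/5r to the basis.

S(f_1,f_4): lcm = pqr. S = 10q^2r + q^2 - 2qr.
  reduce S modulo (f_1, f_2, f_3, f_4, k_5, k_6):
  remainder -2q + 4r ≠ 0; add k_7 = -2q + 4r to the basis.

S(f_3,f_4): lcm = pr^2. S = 10qr^2 + 2/5p^2 - 4/5pq + qr - 2r^2.
  reduce S modulo (f_1, f_2, f_3, f_4, k_5, k_6, k_7):
  remainder 2/5p^2 + 4/5p - 16/5r ≠ 0; add k_8 = 2/5p^2 + 4/5p - 16/5r to the basis.

S(f_1,k_5): lcm = pqr. S = -4qr + 8r^2.
  reduce S modulo (f_1, f_2, f_3, f_4, k_5, k_6, k_7, k_8):
  remainder -16/5p + 64/5r ≠ 0; add k_9 = -16/5p + 64/5r to the basis.

S(f_2,k_5): lcm = pq^2. S = 2p^2 - 4q^2 + 8qr + 12p - 8q.
  reduce S modulo (f_1, f_2, f_3, f_4, k_5, k_6, k_7, k_8, k_9):
  remainder 32r ≠ 0; add k_10 = 32r to the basis.

The other S-polynomials (S(f_2,f_3), S(f_2,f_4), S(f_3,k_5), S(f_4,k_5), S(f_1,k_6), S(f_2,k_6), S(f_3,k_6), S(f_4,k_6), S(k_5,k_6), S(f_1,k_7), S(f_2,k_7), S(f_3,k_7), S(f_4,k_7), S(k_5,k_7), S(k_6,k_7), S(f_1,k_8), S(f_2,k_8), S(f_3,k_8), S(f_4,k_8), S(k_5,k_8), S(k_6,k_8), S(k_7,k_8), S(f_1,k_9), S(f_2,k_9), S(f_3,k_9), S(f_4,k_9), S(k_5,k_9), S(k_6,k_9), S(k_7,k_9), S(k_8,k_9), S(f_1,k_10), S(f_2,k_10), S(f_3,k_10), S(f_4,k_10), S(k_5,k_10), S(k_6,k_10), S(k_7,k_10), S(k_8,k_10), S(k_9,k_10)) all reduce to 0 modulo the current basis, so we have a Gröbner basis.
Inter-reduce: drop elements whose leading term is divisible by another's, tail-reduce, and make monic.
Reduced Gröbner basis: {p, q, r}.
Label its elements g_1 = p, g_2 = q, g_3 = r.

Reduce h = -2p - 12r - 8 modulo G:
  leading term p: subtract (-2)·g_1 from -2p - 12r - 8 → -12r - 8
  leading term r: subtract (-12)·g_3 from -12r - 8 → -8
  leading term 1: no divisor's leading term divides it; move -8 to the remainder.
  normal form = -8.
The normal form is nonzero, so h ∉ I. Since h minus its normal form lies in I, I + (h) = I + (n) where n = -8; decide whether this ideal is the whole ring.
Here n = -8 is a nonzero constant, hence a unit: 1 ∈ I + (h), the Gröbner basis of I + (h) is {1}, and the enlarged system has no common solution — adjoining h is inconsistent.

Adjoining -2p - 12r - 8 makes the ideal the whole ring: the system is inconsistent.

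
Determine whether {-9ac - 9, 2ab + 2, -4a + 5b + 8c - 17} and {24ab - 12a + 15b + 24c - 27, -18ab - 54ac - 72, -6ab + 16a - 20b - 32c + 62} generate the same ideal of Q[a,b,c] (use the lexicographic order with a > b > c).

Yes, the ideals are equal.

Since reduced Gröbner bases are canonical representatives of ideals under a given ordering, it suffices to compute and compare them.
Buchberger on the first generating set:
f_1 = -9ac - 9, LT = ac.
f_2 = 2ab + 2, LT = ab.
f_3 = -4a + 5b + 8c - 17, LT = a.

S(f_1,f_2): lcm = abc. S = b - c.
  leading term b: no divisor's leading term divides it; move b to the remainder.
  leading term c: no divisor's leading term divides it; move -c to the remainder.
  remainder b - c ≠ 0; add g_4 = b - c to the basis.

S(f_1,f_3): lcm = ac. S = 5/4bc + 2c^2 - 17/4c + 1.
  leading term bc: subtract (5/4c)·g_4 from 5/4bc + 2c^2 - 17/4c + 1 → 13/4c^2 - 17/4c + 1
  leading term c^2: no divisor's leading term divides it; move 13/4c^2 to the remainder.
  leading term c: no divisor's leading term divides it; move -17/4c to the remainder.
  leading term 1: no divisor's leading term divides it; move 1 to the remainder.
  remainder 13/4c^2 - 17/4c + 1 ≠ 0; add g_5 = 13/4c^2 - 17/4c + 1 to the basis.

The other S-polynomials (S(f_2,f_3), S(f_1,g_4), S(f_2,g_4), S(f_3,g_4), S(f_1,g_5), S(f_2,g_5), S(f_3,g_5), S(g_4,g_5)) all reduce to 0 modulo the current basis, so we have a Gröbner basis.
Inter-reduce: drop elements whose leading term is divisible by another's, tail-reduce, and make monic.
Reduced Gröbner basis: {a - 13/4c + 17/4, b - c, c^2 - 17/13c + 4/13}.

Buchberger on the second generating set:
h_1 = 24ab - 12a + 15b + 24c - 27, LT = ab.
h_2 = -18ab - 54ac - 72, LT = ab.
h_3 = -6ab + 16a - 20b - 32c + 62, LT = ab.

S(h_1,h_2): lcm = ab. S = -3ac - 1/2a + 5/8b + c - 41/8.
  leading term ac: no divisor's leading term divides it; move -3ac to the remainder.
  leading term a: no divisor's leading term divides it; move -1/2a to the remainder.
  leading term b: no divisor's leading term divides it; move 5/8b to the remainder.
  leading term c: no divisor's leading term divides it; move c to the remainder.
  leading term 1: no divisor's leading term divides it; move -41/8 to the remainder.
  remainder -3ac - 1/2a + 5/8b + c - 41/8 ≠ 0; add k_4 = -3ac - 1/2a + 5/8b + c - 41/8 to the basis.

S(h_1,h_3): lcm = ab. S = 13/6a - 65/24b - 13/3c + 221/24.
  leading term a: no divisor's leading term divides it; move 13/6a to the remainder.
  leading term b: no divisor's leading term divides it; move -65/24b to the remainder.
  leading term c: no divisor's leading term divides it; move -13/3c to the remainder.
  leading term 1: no divisor's leading term divides it; move 221/24 to the remainder.
  remainder 13/6a - 65/24b - 13/3c + 221/24 ≠ 0; add k_5 = 13/6a - 65/24b - 13/3c + 221/24 to the basis.

S(h_1,k_4): lcm = abc. S = -1/6ab - 1/2ac + 5/24b^2 + 23/24bc - 41/24b + c^2 - 9/8c.
  leading term ab: subtract (-1/144)·h_1 from -1/6ab - 1/2ac + 5/24b^2 + 23/24bc - 41/24b + c^2 - 9/8c → -1/2ac - 1/12a + 5/24b^2 + 23/24bc - 77/48b + c^2 - 23/24c - 3/16
  leading term ac: subtract (1/6)·k_4 from -1/2ac - 1/12a + 5/24b^2 + 23/24bc - 77/48b + c^2 - 23/24c - 3/16 → 5/24b^2 + 23/24bc - 41/24b + c^2 - 9/8c + 2/3
  leading term b^2: no divisor's leading term divides it; move 5/24b^2 to the remainder.
  leading term bc: no divisor's leading term divides it; move 23/24bc to the remainder.
  leading term b: no divisor's leading term divides it; move -41/24b to the remainder.
  leading term c^2: no divisor's leading term divides it; move c^2 to the remainder.
  leading term c: no divisor's leading term divides it; move -9/8c to the remainder.
  leading term 1: no divisor's leading term divides it; move 2/3 to the remainder.
  remainder 5/24b^2 + 23/24bc - 41/24b + c^2 - 9/8c + 2/3 ≠ 0; add k_6 = 5/24b^2 + 23/24bc - 41/24b + c^2 - 9/8c + 2/3 to the basis.

S(h_3,k_4): lcm = abc. S = -1/6ab - 8/3ac + 5/24b^2 + 11/3bc - 41/24b + 16/3c^2 - 31/3c.
  leading term ab: subtract (-1/144)·h_1 from -1/6ab - 8/3ac + 5/24b^2 + 11/3bc - 41/24b + 16/3c^2 - 31/3c → -8/3ac - 1/12a + 5/24b^2 + 11/3bc - 77/48b + 16/3c^2 - 61/6c - 3/16
  leading term ac: subtract (8/9)·k_4 from -8/3ac - 1/12a + 5/24b^2 + 11/3bc - 77/48b + 16/3c^2 - 61/6c - 3/16 → 13/36a + 5/24b^2 + 11/3bc - 311/144b + 16/3c^2 - 199/18c + 629/144
  leading term a: subtract (1/6)·k_5 from 13/36a + 5/24b^2 + 11/3bc - 311/144b + 16/3c^2 - 199/18c + 629/144 → 5/24b^2 + 11/3bc - 41/24b + 16/3c^2 - 31/3c + 17/6
  leading term b^2: subtract (1)·k_6 from 5/24b^2 + 11/3bc - 41/24b + 16/3c^2 - 31/3c + 17/6 → 65/24bc + 13/3c^2 - 221/24c + 13/6
  leading term bc: no divisor's leading term divides it; move 65/24bc to the remainder.
  leading term c^2: no divisor's leading term divides it; move 13/3c^2 to the remainder.
  leading term c: no divisor's leading term divides it; move -221/24c to the remainder.
  leading term 1: no divisor's leading term divides it; move 13/6 to the remainder.
  remainder 65/24bc + 13/3c^2 - 221/24c + 13/6 ≠ 0; add k_7 = 65/24bc + 13/3c^2 - 221/24c + 13/6 to the basis.

S(h_1,k_5): lcm = ab. S = -1/2a + 5/4b^2 + 2bc - 29/8b + c - 9/8.
  leading term a: subtract (-3/13)·k_5 from -1/2a + 5/4b^2 + 2bc - 29/8b + c - 9/8 → 5/4b^2 + 2bc - 17/4b + 1
  leading term b^2: subtract (6)·k_6 from 5/4b^2 + 2bc - 17/4b + 1 → -15/4bc + 6b - 6c^2 + 27/4c - 3
  leading term bc: subtract (-18/13)·k_7 from -15/4bc + 6b - 6c^2 + 27/4c - 3 → 6b - 6c
  leading term b: no divisor's leading term divides it; move 6b to the remainder.
  leading term c: no divisor's leading term divides it; move -6c to the remainder.
  remainder 6b - 6c ≠ 0; add k_8 = 6b - 6c to the basis.

S(k_6,k_7): lcm = b^2c. S = 3bc^2 - 24/5bc - 4/5b + 24/5c^3 - 27/5c^2 + 16/5c.
  leading term bc^2: subtract (72/65c)·k_7 from 3bc^2 - 24/5bc - 4/5b + 24/5c^3 - 27/5c^2 + 16/5c → -24/5bc - 4/5b + 24/5c^2 + 4/5c
  leading term bc: subtract (-576/325)·k_7 from -24/5bc - 4/5b + 24/5c^2 + 4/5c → -4/5b + 312/25c^2 - 388/25c + 96/25
  leading term b: subtract (-2/15)·k_8 from -4/5b + 312/25c^2 - 388/25c + 96/25 → 312/25c^2 - 408/25c + 96/25
  leading term c^2: no divisor's leading term divides it; move 312/25c^2 to the remainder.
  leading term c: no divisor's leading term divides it; move -408/25c to the remainder.
  leading term 1: no divisor's leading term divides it; move 96/25 to the remainder.
  remainder 312/25c^2 - 408/25c + 96/25 ≠ 0; add k_9 = 312/25c^2 - 408/25c + 96/25 to the basis.

The other S-polynomials (S(h_2,h_3), S(h_2,k_4), S(h_2,k_5), S(h_3,k_5), S(k_4,k_5), S(h_1,k_6), S(h_2,k_6), S(h_3,k_6), S(k_4,k_6), S(k_5,k_6), S(h_1,k_7), S(h_2,k_7), S(h_3,k_7), S(k_4,k_7), S(k_5,k_7), S(h_1,k_8), S(h_2,k_8), S(h_3,k_8), S(k_4,k_8), S(k_5,k_8), S(k_6,k_8), S(k_7,k_8), S(h_1,k_9), S(h_2,k_9), S(h_3,k_9), S(k_4,k_9), S(k_5,k_9), S(k_6,k_9), S(k_7,k_9), S(k_8,k_9)) all reduce to 0 modulo the current basis, so we have a Gröbner basis.
Inter-reduce: drop elements whose leading term is divisible by another's, tail-reduce, and make monic.
Reduced Gröbner basis: {a - 13/4c + 17/4, b - c, c^2 - 17/13c + 4/13}.

Same reduced basis, so the two generating sets span the same ideal.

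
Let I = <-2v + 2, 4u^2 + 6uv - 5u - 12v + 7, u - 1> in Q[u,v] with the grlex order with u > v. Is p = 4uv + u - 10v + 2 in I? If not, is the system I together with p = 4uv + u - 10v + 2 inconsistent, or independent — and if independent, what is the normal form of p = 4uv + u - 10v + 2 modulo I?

Adjoining 4uv + u - 10v + 2 makes the ideal the whole ring: the system is inconsistent.

First compute the reduced Gröbner basis of I by Buchberger's algorithm.
f_1 = -2v + 2, LT = v.
f_2 = 4u^2 + 6uv - 5u - 12v + 7, LT = u^2.
f_3 = u - 1, LT = u.

The S-polynomials (S(f_1,f_2), S(f_1,f_3), S(f_2,f_3)) all reduce to 0 modulo the current basis, so we have a Gröbner basis.
Inter-reduce: drop elements whose leading term is divisible by another's, tail-reduce, and make monic.
Reduced Gröbner basis: {u - 1, v - 1}.
Label its elements g_1 = u - 1, g_2 = v - 1.

Reduce p = 4uv + u - 10v + 2 modulo G:
  leading term uv: subtract (4v)·g_1 from 4uv + u - 10v + 2 → u - 6v + 2
  leading term u: subtract (1)·g_1 from u - 6v + 2 → -6v + 3
  leading term v: subtract (-6)·g_2 from -6v + 3 → -3
  leading term 1: no divisor's leading term divides it; move -3 to the remainder.
  normal form = -3.
The normal form is nonzero, so p ∉ I. Since p minus its normal form lies in I, I + (p) = I + (r) where r = -3; decide whether this ideal is the whole ring.
Here r = -3 is a nonzero constant, hence a unit: 1 ∈ I + (p), the Gröbner basis of I + (p) is {1}, and the enlarged system has no common solution — adjoining p is inconsistent.

Ideal membership is decidable via reduction modulo a Gröbner basis.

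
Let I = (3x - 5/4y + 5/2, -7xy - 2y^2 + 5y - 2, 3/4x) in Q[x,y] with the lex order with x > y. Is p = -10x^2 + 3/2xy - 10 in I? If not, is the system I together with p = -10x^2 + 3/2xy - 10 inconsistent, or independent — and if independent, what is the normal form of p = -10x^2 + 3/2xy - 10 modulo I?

Adjoining -10x^2 + 3/2xy - 10 makes the ideal the whole ring: the system is inconsistent.

First compute the reduced Gröbner basis of I by Buchberger's algorithm.
f_1 = 3x - 5/4y + 5/2, LT = x.
f_2 = -7xy - 2y^2 + 5y - 2, LT = xy.
f_3 = 3/4x, LT = x.

S(f_1,f_2): lcm = xy. S = -59/84y^2 + 65/42y - 2/7.
  leading term y^2: no divisor's leading term divides it; move -59/84y^2 to the remainder.
  leading term y: no divisor's leading term divides it; move 65/42y to the remainder.
  leading term 1: no divisor's leading term divides it; move -2/7 to the remainder.
  remainder -59/84y^2 + 65/42y - 2/7 ≠ 0; add h_4 = -59/84y^2 + 65/42y - 2/7 to the basis.

S(f_1,f_3): lcm = x. S = -5/12y + 5/6.
  leading term y: no divisor's leading term divides it; move -5/12y to the remainder.
  leading term 1: no divisor's leading term divides it; move 5/6 to the remainder.
  remainder -5/12y + 5/6 ≠ 0; add h_5 = -5/12y + 5/6 to the basis.

The other S-polynomials (S(f_2,f_3), S(f_1,h_4), S(f_2,h_4), S(f_3,h_4), S(f_1,h_5), S(f_2,h_5), S(f_3,h_5), S(h_4,h_5)) all reduce to 0 modulo the current basis, so we have a Gröbner basis.
Inter-reduce: drop elements whose leading term is divisible by another's, tail-reduce, and make monic.
Reduced Gröbner basis: {x, y - 2}.
Label its elements g_1 = x, g_2 = y - 2.

Reduce p = -10x^2 + 3/2xy - 10 modulo G:
  leading term x^2: subtract (-10x)·g_1 from -10x^2 + 3/2xy - 10 → 3/2xy - 10
  leading term xy: subtract (3/2y)·g_1 from 3/2xy - 10 → -10
  leading term 1: no divisor's leading term divides it; move -10 to the remainder.
  normal form = -10.
The normal form is nonzero, so p ∉ I. Since p minus its normal form lies in I, I + (p) = I + (r) where r = -10; decide whether this ideal is the whole ring.
Here r = -10 is a nonzero constant, hence a unit: 1 ∈ I + (p), the Gröbner basis of I + (p) is {1}, and the enlarged system has no common solution — adjoining p is inconsistent.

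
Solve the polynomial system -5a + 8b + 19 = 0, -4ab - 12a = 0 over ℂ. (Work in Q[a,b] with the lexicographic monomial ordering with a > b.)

Compute a lex Gröbner basis by Buchberger's algorithm.
f_1 = -5a + 8b + 19, LT = a.
f_2 = -4ab - 12a, LT = ab.

S(f_1,f_2): lcm = ab. S = -3a - 8/5b^2 - 19/5b.
  leading term a: subtract (3/5)·f_1 from -3a - 8/5b^2 - 19/5b → -8/5b^2 - 43/5b - 57/5
  leading term b^2: no divisor's leading term divides it; move -8/5b^2 to the remainder.
  leading term b: no divisor's leading term divides it; move -43/5b to the remainder.
  leading term 1: no divisor's leading term divides it; move -57/5 to the remainder.
  remainder -8/5b^2 - 43/5b - 57/5 ≠ 0; add h_3 = -8/5b^2 - 43/5b - 57/5 to the basis.

The other S-polynomials (S(f_1,h_3), S(f_2,h_3)) all reduce to 0 modulo the current basis, so we have a Gröbner basis.
Inter-reduce: drop elements whose leading term is divisible by another's, tail-reduce, and make monic.
Reduced Gröbner basis: {a - 8/5b - 19/5, b^2 + 43/8b + 57/8}.

Elimination: the polynomial b^2 + 43/8b + 57/8 lies in the elimination ideal for b, so b ∈ {-3, -19/8}. For each such b, the remaining basis elements (now univariate) give the rest of the solution.
  b = -3: the earlier basis element becomes a + 1 = 0, giving a = -1 — point (-1, -3).
  b = -19/8: the earlier basis element becomes a = 0, giving a = 0 — point (0, -19/8).
Check: every point annihilates each of the original generators.

{(-1, -3), (0, -19/8)}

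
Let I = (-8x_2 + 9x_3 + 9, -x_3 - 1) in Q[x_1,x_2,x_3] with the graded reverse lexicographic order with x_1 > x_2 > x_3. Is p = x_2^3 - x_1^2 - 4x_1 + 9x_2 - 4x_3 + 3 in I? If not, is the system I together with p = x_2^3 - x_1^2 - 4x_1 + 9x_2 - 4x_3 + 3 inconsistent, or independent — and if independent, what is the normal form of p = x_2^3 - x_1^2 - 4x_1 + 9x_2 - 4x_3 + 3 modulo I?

x_2^3 - x_1^2 - 4x_1 + 9x_2 - 4x_3 + 3 is independent of I; its normal form modulo I is -x_1^2 - 4x_1 + 7.

First compute the reduced Gröbner basis of I by Buchberger's algorithm.
f_1 = -8x_2 + 9x_3 + 9, LT = x_2.
f_2 = -x_3 - 1, LT = x_3.

The S-polynomials (S(f_1,f_2)) all reduce to 0 modulo the current basis, so we have a Gröbner basis.
Inter-reduce: drop elements whose leading term is divisible by another's, tail-reduce, and make monic.
Reduced Gröbner basis: {x_2, x_3 + 1}.
Label its elements g_1 = x_2, g_2 = x_3 + 1.

Reduce p = x_2^3 - x_1^2 - 4x_1 + 9x_2 - 4x_3 + 3 modulo G:
  leading term x_2^3: subtract (x_2^2)·g_1 from x_2^3 - x_1^2 - 4x_1 + 9x_2 - 4x_3 + 3 → -x_1^2 - 4x_1 + 9x_2 - 4x_3 + 3
  leading term x_1^2: no divisor's leading term divides it; move -x_1^2 to the remainder.
  leading term x_1: no divisor's leading term divides it; move -4x_1 to the remainder.
  leading term x_2: subtract (9)·g_1 from 9x_2 - 4x_3 + 3 → -4x_3 + 3
  leading term x_3: subtract (-4)·g_2 from -4x_3 + 3 → 7
  leading term 1: no divisor's leading term divides it; move 7 to the remainder.
  normal form = -x_1^2 - 4x_1 + 7.
The normal form is nonzero, so p ∉ I. Since p minus its normal form lies in I, I + (p) = I + (r) where r = -x_1^2 - 4x_1 + 7; decide whether this ideal is the whole ring.
Run Buchberger on G together with r (pairs among the g_i already reduce to 0 since G is a Gröbner basis):
g_1 = x_2, LT = x_2.
g_2 = x_3 + 1, LT = x_3.
r = -x_1^2 - 4x_1 + 7, LT = x_1^2.

The S-polynomials (S(g_1,g_2), S(g_1,r), S(g_2,r)) all reduce to 0 modulo the current basis, so we have a Gröbner basis.
Inter-reduce: drop elements whose leading term is divisible by another's, tail-reduce, and make monic.
Reduced Gröbner basis: {x_1^2 + 4x_1 - 7, x_2, x_3 + 1}.
The reduced Gröbner basis of I + (p) is {x_1^2 + 4x_1 - 7, x_2, x_3 + 1} ≠ {1}, a proper ideal, so the enlarged system stays consistent: p is independent of I, with normal form -x_1^2 - 4x_1 + 7.

Ideal membership is decidable via reduction modulo a Gröbner basis.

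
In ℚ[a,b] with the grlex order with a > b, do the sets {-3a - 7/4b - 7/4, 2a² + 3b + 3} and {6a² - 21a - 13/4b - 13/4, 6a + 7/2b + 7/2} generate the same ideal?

Yes, the ideals are equal.

Equality of ideals is decidable: compute both reduced Gröbner bases (unique for the ordering) and check whether they agree.
Buchberger on the first generating set:
f_1 = -3a - 7/4b - 7/4, LT = a.
f_2 = 2a² + 3b + 3, LT = a².

S(f_1,f_2): lcm = a². S = 7/12ab + 7/12a - 3/2b - 3/2.
  leading term ab: subtract (-7/36b)·f_1 from 7/12ab + 7/12a - 3/2b - 3/2 → -49/144b² + 7/12a - 265/144b - 3/2
  leading term b²: no divisor's leading term divides it; move -49/144b² to the remainder.
  leading term a: subtract (-7/36)·f_1 from 7/12a - 265/144b - 3/2 → -157/72b - 265/144
  leading term b: no divisor's leading term divides it; move -157/72b to the remainder.
  leading term 1: no divisor's leading term divides it; move -265/144 to the remainder.
  remainder -49/144b² - 157/72b - 265/144 ≠ 0; add g_3 = -49/144b² - 157/72b - 265/144 to the basis.

S(f_1,g_3): leading monomials are coprime, so the S-polynomial reduces to 0 (Buchberger's first criterion).
S(f_2,g_3): leading monomials are coprime, so the S-polynomial reduces to 0 (Buchberger's first criterion).
Every S-polynomial of the final basis reduces to 0, so we have a Gröbner basis.
Inter-reduce: drop elements whose leading term is divisible by another's, tail-reduce, and make monic.
Reduced Gröbner basis: {b² + 314/49b + 265/49, a + 7/12b + 7/12}.

Buchberger on the second generating set:
h_1 = 6a² - 21a - 13/4b - 13/4, LT = a².
h_2 = 6a + 7/2b + 7/2, LT = a.

S(h_1,h_2): lcm = a². S = -7/12ab - 49/12a - 13/24b - 13/24.
  leading term ab: subtract (-7/72b)·h_2 from -7/12ab - 49/12a - 13/24b - 13/24 → 49/144b² - 49/12a - 29/144b - 13/24
  leading term b²: no divisor's leading term divides it; move 49/144b² to the remainder.
  leading term a: subtract (-49/72)·h_2 from -49/12a - 29/144b - 13/24 → 157/72b + 265/144
  leading term b: no divisor's leading term divides it; move 157/72b to the remainder.
  leading term 1: no divisor's leading term divides it; move 265/144 to the remainder.
  remainder 49/144b² + 157/72b + 265/144 ≠ 0; add k_3 = 49/144b² + 157/72b + 265/144 to the basis.

S(h_1,k_3): leading monomials are coprime, so the S-polynomial reduces to 0 (Buchberger's first criterion).
S(h_2,k_3): leading monomials are coprime, so the S-polynomial reduces to 0 (Buchberger's first criterion).
Every S-polynomial of the final basis reduces to 0, so we have a Gröbner basis.
Inter-reduce: drop elements whose leading term is divisible by another's, tail-reduce, and make monic.
Reduced Gröbner basis: {b² + 314/49b + 265/49, a + 7/12b + 7/12}.

Same reduced basis, so the two generating sets span the same ideal.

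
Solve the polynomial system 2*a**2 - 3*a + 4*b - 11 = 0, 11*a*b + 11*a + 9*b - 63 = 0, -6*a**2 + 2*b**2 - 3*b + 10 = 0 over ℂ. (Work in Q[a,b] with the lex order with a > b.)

{(-3, -4)}

Compute a lex Gröbner basis by Buchberger's algorithm.
f_1 = 2*a**2 - 3*a + 4*b - 11, LT = a**2.
f_2 = 11*a*b + 11*a + 9*b - 63, LT = a*b.
f_3 = -6*a**2 + 2*b**2 - 3*b + 10, LT = a**2.

S(f_1,f_2): lcm = a**2*b. S = -a**2 - 51/22*a*b + 63/11*a + 2*b**2 - 11/2*b.
  leading term a**2: subtract (-1/2)·f_1 from -a**2 - 51/22*a*b + 63/11*a + 2*b**2 - 11/2*b → -51/22*a*b + 93/22*a + 2*b**2 - 7/2*b - 11/2
  leading term a*b: subtract (-51/242)·f_2 from -51/22*a*b + 93/22*a + 2*b**2 - 7/2*b - 11/2 → 72/11*a + 2*b**2 - 194/121*b - 2272/121
  leading term a: no divisor's leading term divides it; move 72/11*a to the remainder.
  leading term b**2: no divisor's leading term divides it; move 2*b**2 to the remainder.
  leading term b: no divisor's leading term divides it; move -194/121*b to the remainder.
  leading term 1: no divisor's leading term divides it; move -2272/121 to the remainder.
  remainder 72/11*a + 2*b**2 - 194/121*b - 2272/121 ≠ 0; add h_4 = 72/11*a + 2*b**2 - 194/121*b - 2272/121 to the basis.

S(f_1,f_3): lcm = a**2. S = -3/2*a + 1/3*b**2 + 3/2*b - 23/6.
  leading term a: subtract (-11/48)·h_4 from -3/2*a + 1/3*b**2 + 3/2*b - 23/6 → 19/24*b**2 + 299/264*b - 179/22
  leading term b**2: no divisor's leading term divides it; move 19/24*b**2 to the remainder.
  leading term b: no divisor's leading term divides it; move 299/264*b to the remainder.
  leading term 1: no divisor's leading term divides it; move -179/22 to the remainder.
  remainder 19/24*b**2 + 299/264*b - 179/22 ≠ 0; add h_5 = 19/24*b**2 + 299/264*b - 179/22 to the basis.

S(f_2,f_3): lcm = a**2*b. S = a**2 + 9/11*a*b - 63/11*a + 1/3*b**3 - 1/2*b**2 + 5/3*b.
  leading term a**2: subtract (1/2)·f_1 from a**2 + 9/11*a*b - 63/11*a + 1/3*b**3 - 1/2*b**2 + 5/3*b → 9/11*a*b - 93/22*a + 1/3*b**3 - 1/2*b**2 - 1/3*b + 11/2
  leading term a*b: subtract (9/121)·f_2 from 9/11*a*b - 93/22*a + 1/3*b**3 - 1/2*b**2 - 1/3*b + 11/2 → -111/22*a + 1/3*b**3 - 1/2*b**2 - 364/363*b + 2465/242
  leading term a: subtract (-37/48)·h_4 from -111/22*a + 1/3*b**3 - 1/2*b**2 - 364/363*b + 2465/242 → 1/3*b**3 + 25/24*b**2 - 197/88*b - 283/66
  leading term b**3: subtract (8/19*b)·h_5 from 1/3*b**3 + 25/24*b**2 - 197/88*b - 283/66 → 2833/5016*b**2 + 1985/1672*b - 283/66
  leading term b**2: subtract (2833/3971)·h_5 from 2833/5016*b**2 + 1985/1672*b - 283/66 → 49691/131043*b + 198764/131043
  leading term b: no divisor's leading term divides it; move 49691/131043*b to the remainder.
  leading term 1: no divisor's leading term divides it; move 198764/131043 to the remainder.
  remainder 49691/131043*b + 198764/131043 ≠ 0; add h_6 = 49691/131043*b + 198764/131043 to the basis.

The other S-polynomials (S(f_1,h_4), S(f_2,h_4), S(f_3,h_4), S(f_1,h_5), S(f_2,h_5), S(f_3,h_5), S(h_4,h_5), S(f_1,h_6), S(f_2,h_6), S(f_3,h_6), S(h_4,h_6), S(h_5,h_6)) all reduce to 0 modulo the current basis, so we have a Gröbner basis.
Inter-reduce: drop elements whose leading term is divisible by another's, tail-reduce, and make monic.
Reduced Gröbner basis: {a + 3, b + 4}.

Since the basis is lex-ordered, b + 4 is univariate in b. Its roots are {-4}. Back-substituting each root into the other basis elements fixes the other coordinates.
  b = -4: the earlier basis element becomes a + 3 = 0, giving a = -3 — point (-3, -4).
Each listed point satisfies every original equation (direct substitution).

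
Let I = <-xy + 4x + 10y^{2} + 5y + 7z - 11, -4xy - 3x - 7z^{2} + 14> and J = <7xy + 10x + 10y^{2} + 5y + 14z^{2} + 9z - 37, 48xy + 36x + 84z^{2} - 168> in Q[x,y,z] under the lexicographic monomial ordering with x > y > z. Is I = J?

No, the ideals differ.

Since reduced Gröbner bases are canonical representatives of ideals under a given ordering, it suffices to compute and compare them.
Buchberger on the first generating set:
f_1 = -xy + 4x + 10y^{2} + 5y + 7z - 11, LT = xy.
f_2 = -4xy - 3x - 7z^{2} + 14, LT = xy.

S(f_1,f_2): lcm = xy. S = -\tfrac{19}{4}x - 10y^{2} - 5y - \tfrac{7}{4}z^{2} - 7z + \tfrac{29}{2}.
  leading term x: no divisor's leading term divides it; move -\tfrac{19}{4}x to the remainder.
  leading term y^{2}: no divisor's leading term divides it; move -10y^{2} to the remainder.
  leading term y: no divisor's leading term divides it; move -5y to the remainder.
  leading term z^{2}: no divisor's leading term divides it; move -\tfrac{7}{4}z^{2} to the remainder.
  leading term z: no divisor's leading term divides it; move -7z to the remainder.
  leading term 1: no divisor's leading term divides it; move \tfrac{29}{2} to the remainder.
  remainder -\tfrac{19}{4}x - 10y^{2} - 5y - \tfrac{7}{4}z^{2} - 7z + \tfrac{29}{2} ≠ 0; add g_3 = -\tfrac{19}{4}x - 10y^{2} - 5y - \tfrac{7}{4}z^{2} - 7z + \tfrac{29}{2} to the basis.

S(f_1,g_3): lcm = xy. S = -4x - \tfrac{40}{19}y^{3} - \tfrac{210}{19}y^{2} - \tfrac{7}{19}yz^{2} - \tfrac{28}{19}yz - \tfrac{37}{19}y - 7z + 11.
  leading term x: subtract (\tfrac{16}{19})·g_3 from -4x - \tfrac{40}{19}y^{3} - \tfrac{210}{19}y^{2} - \tfrac{7}{19}yz^{2} - \tfrac{28}{19}yz - \tfrac{37}{19}y - 7z + 11 → -\tfrac{40}{19}y^{3} - \tfrac{50}{19}y^{2} - \tfrac{7}{19}yz^{2} - \tfrac{28}{19}yz + \tfrac{43}{19}y + \tfrac{28}{19}z^{2} - \tfrac{21}{19}z - \tfrac{23}{19}
  leading term y^{3}: no divisor's leading term divides it; move -\tfrac{40}{19}y^{3} to the remainder.
  leading term y^{2}: no divisor's leading term divides it; move -\tfrac{50}{19}y^{2} to the remainder.
  leading term yz^{2}: no divisor's leading term divides it; move -\tfrac{7}{19}yz^{2} to the remainder.
  leading term yz: no divisor's leading term divides it; move -\tfrac{28}{19}yz to the remainder.
  leading term y: no divisor's leading term divides it; move \tfrac{43}{19}y to the remainder.
  leading term z^{2}: no divisor's leading term divides it; move \tfrac{28}{19}z^{2} to the remainder.
  leading term z: no divisor's leading term divides it; move -\tfrac{21}{19}z to the remainder.
  leading term 1: no divisor's leading term divides it; move -\tfrac{23}{19} to the remainder.
  remainder -\tfrac{40}{19}y^{3} - \tfrac{50}{19}y^{2} - \tfrac{7}{19}yz^{2} - \tfrac{28}{19}yz + \tfrac{43}{19}y + \tfrac{28}{19}z^{2} - \tfrac{21}{19}z - \tfrac{23}{19} ≠ 0; add g_4 = -\tfrac{40}{19}y^{3} - \tfrac{50}{19}y^{2} - \tfrac{7}{19}yz^{2} - \tfrac{28}{19}yz + \tfrac{43}{19}y + \tfrac{28}{19}z^{2} - \tfrac{21}{19}z - \tfrac{23}{19} to the basis.

The other S-polynomials (S(f_2,g_3), S(f_1,g_4), S(f_2,g_4), S(g_3,g_4)) all reduce to 0 modulo the current basis, so we have a Gröbner basis.
Inter-reduce: drop elements whose leading term is divisible by another's, tail-reduce, and make monic.
Reduced Gröbner basis: {x + \tfrac{40}{19}y^{2} + \tfrac{20}{19}y + \tfrac{7}{19}z^{2} + \tfrac{28}{19}z - \tfrac{58}{19}, y^{3} + \tfrac{5}{4}y^{2} + \tfrac{7}{40}yz^{2} + \tfrac{7}{10}yz - \tfrac{43}{40}y - \tfrac{7}{10}z^{2} + \tfrac{21}{40}z + \tfrac{23}{40}}.

Buchberger on the second generating set:
h_1 = 7xy + 10x + 10y^{2} + 5y + 14z^{2} + 9z - 37, LT = xy.
h_2 = 48xy + 36x + 84z^{2} - 168, LT = xy.

S(h_1,h_2): lcm = xy. S = \tfrac{19}{28}x + \tfrac{10}{7}y^{2} + \tfrac{5}{7}y + \tfrac{1}{4}z^{2} + \tfrac{9}{7}z - \tfrac{25}{14}.
  leading term x: no divisor's leading term divides it; move \tfrac{19}{28}x to the remainder.
  leading term y^{2}: no divisor's leading term divides it; move \tfrac{10}{7}y^{2} to the remainder.
  leading term y: no divisor's leading term divides it; move \tfrac{5}{7}y to the remainder.
  leading term z^{2}: no divisor's leading term divides it; move \tfrac{1}{4}z^{2} to the remainder.
  leading term z: no divisor's leading term divides it; move \tfrac{9}{7}z to the remainder.
  leading term 1: no divisor's leading term divides it; move -\tfrac{25}{14} to the remainder.
  remainder \tfrac{19}{28}x + \tfrac{10}{7}y^{2} + \tfrac{5}{7}y + \tfrac{1}{4}z^{2} + \tfrac{9}{7}z - \tfrac{25}{14} ≠ 0; add k_3 = \tfrac{19}{28}x + \tfrac{10}{7}y^{2} + \tfrac{5}{7}y + \tfrac{1}{4}z^{2} + \tfrac{9}{7}z - \tfrac{25}{14} to the basis.

S(h_1,k_3): lcm = xy. S = \tfrac{10}{7}x - \tfrac{40}{19}y^{3} + \tfrac{50}{133}y^{2} - \tfrac{7}{19}yz^{2} - \tfrac{36}{19}yz + \tfrac{445}{133}y + 2z^{2} + \tfrac{9}{7}z - \tfrac{37}{7}.
  leading term x: subtract (\tfrac{40}{19})·k_3 from \tfrac{10}{7}x - \tfrac{40}{19}y^{3} + \tfrac{50}{133}y^{2} - \tfrac{7}{19}yz^{2} - \tfrac{36}{19}yz + \tfrac{445}{133}y + 2z^{2} + \tfrac{9}{7}z - \tfrac{37}{7} → -\tfrac{40}{19}y^{3} - \tfrac{50}{19}y^{2} - \tfrac{7}{19}yz^{2} - \tfrac{36}{19}yz + \tfrac{35}{19}y + \tfrac{28}{19}z^{2} - \tfrac{27}{19}z - \tfrac{29}{19}
  leading term y^{3}: no divisor's leading term divides it; move -\tfrac{40}{19}y^{3} to the remainder.
  leading term y^{2}: no divisor's leading term divides it; move -\tfrac{50}{19}y^{2} to the remainder.
  leading term yz^{2}: no divisor's leading term divides it; move -\tfrac{7}{19}yz^{2} to the remainder.
  leading term yz: no divisor's leading term divides it; move -\tfrac{36}{19}yz to the remainder.
  leading term y: no divisor's leading term divides it; move \tfrac{35}{19}y to the remainder.
  leading term z^{2}: no divisor's leading term divides it; move \tfrac{28}{19}z^{2} to the remainder.
  leading term z: no divisor's leading term divides it; move -\tfrac{27}{19}z to the remainder.
  leading term 1: no divisor's leading term divides it; move -\tfrac{29}{19} to the remainder.
  remainder -\tfrac{40}{19}y^{3} - \tfrac{50}{19}y^{2} - \tfrac{7}{19}yz^{2} - \tfrac{36}{19}yz + \tfrac{35}{19}y + \tfrac{28}{19}z^{2} - \tfrac{27}{19}z - \tfrac{29}{19} ≠ 0; add k_4 = -\tfrac{40}{19}y^{3} - \tfrac{50}{19}y^{2} - \tfrac{7}{19}yz^{2} - \tfrac{36}{19}yz + \tfrac{35}{19}y + \tfrac{28}{19}z^{2} - \tfrac{27}{19}z - \tfrac{29}{19} to the basis.

The other S-polynomials (S(h_2,k_3), S(h_1,k_4), S(h_2,k_4), S(k_3,k_4)) all reduce to 0 modulo the current basis, so we have a Gröbner basis.
Inter-reduce: drop elements whose leading term is divisible by another's, tail-reduce, and make monic.
Reduced Gröbner basis: {x + \tfrac{40}{19}y^{2} + \tfrac{20}{19}y + \tfrac{7}{19}z^{2} + \tfrac{36}{19}z - \tfrac{50}{19}, y^{3} + \tfrac{5}{4}y^{2} + \tfrac{7}{40}yz^{2} + \tfrac{9}{10}yz - \tfrac{7}{8}y - \tfrac{7}{10}z^{2} + \tfrac{27}{40}z + \tfrac{29}{40}}.

The bases are distinct; the ideals are different.
The same test decides containment: I ⊆ J iff every generator of I reduces to 0 modulo a Gröbner basis of J.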